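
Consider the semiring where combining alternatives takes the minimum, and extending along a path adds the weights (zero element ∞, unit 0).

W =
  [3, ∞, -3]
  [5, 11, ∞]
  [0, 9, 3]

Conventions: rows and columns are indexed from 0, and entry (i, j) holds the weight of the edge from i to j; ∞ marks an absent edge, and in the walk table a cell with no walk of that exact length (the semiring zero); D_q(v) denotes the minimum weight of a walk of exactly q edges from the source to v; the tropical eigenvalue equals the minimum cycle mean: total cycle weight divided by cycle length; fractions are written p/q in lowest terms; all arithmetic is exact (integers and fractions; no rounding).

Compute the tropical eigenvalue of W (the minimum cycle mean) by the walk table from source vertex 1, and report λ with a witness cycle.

q=0: [∞, 0, ∞]
q=1: [5, 11, ∞]
q=2: [8, 22, 2]
q=3: [2, 11, 5]
Optimal cycle mean attained by: cycle 0->2->0, total (-3) + 0, length 2.
Answer: λ = -3/2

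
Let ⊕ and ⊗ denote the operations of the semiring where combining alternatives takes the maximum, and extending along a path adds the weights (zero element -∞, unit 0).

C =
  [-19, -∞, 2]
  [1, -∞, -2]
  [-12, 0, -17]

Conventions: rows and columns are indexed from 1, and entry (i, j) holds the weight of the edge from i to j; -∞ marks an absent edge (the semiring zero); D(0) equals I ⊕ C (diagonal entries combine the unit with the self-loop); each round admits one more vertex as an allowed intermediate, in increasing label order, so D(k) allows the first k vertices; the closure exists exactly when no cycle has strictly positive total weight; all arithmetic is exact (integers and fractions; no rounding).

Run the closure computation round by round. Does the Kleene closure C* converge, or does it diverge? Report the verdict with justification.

D(0):
  [0, -∞, 2]
  [1, 0, -2]
  [-12, 0, 0]
D(1):
  [0, -∞, 2]
  [1, 0, 3]
  [-12, 0, 0]
Detection: at round 2, diagonal entry (3, 3) turns strictly positive.
Key observation: the cycle 3->2->1->3 has total weight 0 + 1 + 2, which is strictly positive.
Answer: DIVERGES — positive cycle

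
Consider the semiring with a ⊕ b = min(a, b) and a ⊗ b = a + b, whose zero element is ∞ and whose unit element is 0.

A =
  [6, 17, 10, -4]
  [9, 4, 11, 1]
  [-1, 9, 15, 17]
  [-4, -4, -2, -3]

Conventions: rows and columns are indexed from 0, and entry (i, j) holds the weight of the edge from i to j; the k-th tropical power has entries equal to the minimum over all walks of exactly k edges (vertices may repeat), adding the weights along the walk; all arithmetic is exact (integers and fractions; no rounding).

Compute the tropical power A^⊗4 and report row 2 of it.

A^⊗2:
  [-8, -8, -6, -7]
  [-3, -3, -1, -2]
  [5, 13, 9, -5]
  [-7, -7, -5, -8]
A^⊗3:
  [-11, -11, -9, -12]
  [-6, -6, -4, -7]
  [-9, -9, -7, -8]
  [-12, -12, -10, -11]
A^⊗4:
  [-16, -16, -14, -15]
  [-11, -11, -9, -10]
  [-12, -12, -10, -13]
  [-15, -15, -13, -16]
Answer: row 2 of A^⊗4 = [-12, -12, -10, -13]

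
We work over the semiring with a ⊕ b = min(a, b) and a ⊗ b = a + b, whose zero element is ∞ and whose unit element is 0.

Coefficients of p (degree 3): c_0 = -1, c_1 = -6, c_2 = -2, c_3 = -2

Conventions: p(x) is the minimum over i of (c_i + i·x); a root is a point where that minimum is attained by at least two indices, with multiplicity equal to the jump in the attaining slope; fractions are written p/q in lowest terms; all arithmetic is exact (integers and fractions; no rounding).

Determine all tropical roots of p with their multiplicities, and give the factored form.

hull edge (i=0, c=-1) to (i=1, c=-6): slope -5, span 1
hull edge (i=1, c=-6) to (i=3, c=-2): slope 2, span 2
Factored form: p(x) = -2 ⊗ (x ⊕ (-2)) ⊗ (x ⊕ (-2)) ⊗ (x ⊕ 5)
Answer: roots = -2 (mult 2), 5 (mult 1)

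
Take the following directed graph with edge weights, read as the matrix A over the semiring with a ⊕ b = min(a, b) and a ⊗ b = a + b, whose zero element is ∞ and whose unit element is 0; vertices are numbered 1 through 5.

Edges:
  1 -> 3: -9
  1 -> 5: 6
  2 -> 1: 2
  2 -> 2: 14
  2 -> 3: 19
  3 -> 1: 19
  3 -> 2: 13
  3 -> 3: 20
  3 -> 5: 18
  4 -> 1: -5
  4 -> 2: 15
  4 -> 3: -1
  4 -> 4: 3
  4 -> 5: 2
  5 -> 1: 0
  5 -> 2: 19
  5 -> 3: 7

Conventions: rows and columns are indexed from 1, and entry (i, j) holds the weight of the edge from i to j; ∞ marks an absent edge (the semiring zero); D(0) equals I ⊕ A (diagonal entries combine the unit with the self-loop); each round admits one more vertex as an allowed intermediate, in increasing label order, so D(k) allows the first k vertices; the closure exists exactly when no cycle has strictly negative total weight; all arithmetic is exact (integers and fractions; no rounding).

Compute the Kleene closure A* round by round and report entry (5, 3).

D(0):
  [0, ∞, -9, ∞, 6]
  [2, 0, 19, ∞, ∞]
  [19, 13, 0, ∞, 18]
  [-5, 15, -1, 0, 2]
  [0, 19, 7, ∞, 0]
D(1):
  [0, ∞, -9, ∞, 6]
  [2, 0, -7, ∞, 8]
  [19, 13, 0, ∞, 18]
  [-5, 15, -14, 0, 1]
  [0, 19, -9, ∞, 0]
D(2):
  [0, ∞, -9, ∞, 6]
  [2, 0, -7, ∞, 8]
  [15, 13, 0, ∞, 18]
  [-5, 15, -14, 0, 1]
  [0, 19, -9, ∞, 0]
D(3):
  [0, 4, -9, ∞, 6]
  [2, 0, -7, ∞, 8]
  [15, 13, 0, ∞, 18]
  [-5, -1, -14, 0, 1]
  [0, 4, -9, ∞, 0]
D(4):
  [0, 4, -9, ∞, 6]
  [2, 0, -7, ∞, 8]
  [15, 13, 0, ∞, 18]
  [-5, -1, -14, 0, 1]
  [0, 4, -9, ∞, 0]
D(5):
  [0, 4, -9, ∞, 6]
  [2, 0, -7, ∞, 8]
  [15, 13, 0, ∞, 18]
  [-5, -1, -14, 0, 1]
  [0, 4, -9, ∞, 0]
Answer: A*[5][3] = -9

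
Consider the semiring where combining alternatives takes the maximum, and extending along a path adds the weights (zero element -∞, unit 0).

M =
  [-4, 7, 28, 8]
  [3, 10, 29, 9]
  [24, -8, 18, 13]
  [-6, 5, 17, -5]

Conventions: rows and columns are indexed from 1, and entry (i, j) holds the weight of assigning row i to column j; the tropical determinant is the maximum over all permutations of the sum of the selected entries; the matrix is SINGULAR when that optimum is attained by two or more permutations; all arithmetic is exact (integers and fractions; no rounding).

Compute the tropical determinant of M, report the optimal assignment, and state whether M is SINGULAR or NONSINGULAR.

σ = (1, 2, 3, 4): (-4) + 10 + 18 + (-5) = 19
σ = (1, 2, 4, 3): (-4) + 10 + 13 + 17 = 36
σ = (1, 3, 2, 4): (-4) + 29 + (-8) + (-5) = 12
σ = (1, 3, 4, 2): (-4) + 29 + 13 + 5 = 43
σ = (1, 4, 2, 3): (-4) + 9 + (-8) + 17 = 14
σ = (1, 4, 3, 2): (-4) + 9 + 18 + 5 = 28
σ = (2, 1, 3, 4): 7 + 3 + 18 + (-5) = 23
σ = (2, 1, 4, 3): 7 + 3 + 13 + 17 = 40
σ = (2, 3, 1, 4): 7 + 29 + 24 + (-5) = 55
σ = (2, 3, 4, 1): 7 + 29 + 13 + (-6) = 43
σ = (2, 4, 1, 3): 7 + 9 + 24 + 17 = 57
σ = (2, 4, 3, 1): 7 + 9 + 18 + (-6) = 28
σ = (3, 1, 2, 4): 28 + 3 + (-8) + (-5) = 18
σ = (3, 1, 4, 2): 28 + 3 + 13 + 5 = 49
σ = (3, 2, 1, 4): 28 + 10 + 24 + (-5) = 57
σ = (3, 2, 4, 1): 28 + 10 + 13 + (-6) = 45
σ = (3, 4, 1, 2): 28 + 9 + 24 + 5 = 66
σ = (3, 4, 2, 1): 28 + 9 + (-8) + (-6) = 23
σ = (4, 1, 2, 3): 8 + 3 + (-8) + 17 = 20
σ = (4, 1, 3, 2): 8 + 3 + 18 + 5 = 34
σ = (4, 2, 1, 3): 8 + 10 + 24 + 17 = 59
σ = (4, 2, 3, 1): 8 + 10 + 18 + (-6) = 30
σ = (4, 3, 1, 2): 8 + 29 + 24 + 5 = 66
σ = (4, 3, 2, 1): 8 + 29 + (-8) + (-6) = 23
Optimal value attained by: σ = (3, 4, 1, 2).
Answer: det⊕(M) = 66; verdict: SINGULAR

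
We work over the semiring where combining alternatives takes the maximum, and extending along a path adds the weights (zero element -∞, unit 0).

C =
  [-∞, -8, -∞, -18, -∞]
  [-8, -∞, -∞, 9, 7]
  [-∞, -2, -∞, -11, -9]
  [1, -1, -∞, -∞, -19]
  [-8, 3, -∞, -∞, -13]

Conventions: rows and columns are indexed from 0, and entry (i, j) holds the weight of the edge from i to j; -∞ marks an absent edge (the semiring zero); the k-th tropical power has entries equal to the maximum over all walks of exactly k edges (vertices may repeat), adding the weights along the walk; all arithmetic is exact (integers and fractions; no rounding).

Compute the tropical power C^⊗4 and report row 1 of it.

C^⊗2:
  [-16, -19, -∞, 1, -1]
  [10, 10, -∞, -26, -6]
  [-10, -6, -∞, 7, 5]
  [-9, -7, -∞, 8, 6]
  [-5, -10, -∞, 12, 10]
C^⊗3:
  [2, 2, -∞, -10, -12]
  [2, 2, -∞, 19, 17]
  [8, 8, -∞, 3, 1]
  [9, 9, -∞, 2, 0]
  [13, 13, -∞, -1, -3]
C^⊗4:
  [-6, -6, -∞, 11, 9]
  [20, 20, -∞, 11, 9]
  [4, 4, -∞, 17, 15]
  [3, 3, -∞, 18, 16]
  [5, 5, -∞, 22, 20]
Answer: row 1 of C^⊗4 = [20, 20, -∞, 11, 9]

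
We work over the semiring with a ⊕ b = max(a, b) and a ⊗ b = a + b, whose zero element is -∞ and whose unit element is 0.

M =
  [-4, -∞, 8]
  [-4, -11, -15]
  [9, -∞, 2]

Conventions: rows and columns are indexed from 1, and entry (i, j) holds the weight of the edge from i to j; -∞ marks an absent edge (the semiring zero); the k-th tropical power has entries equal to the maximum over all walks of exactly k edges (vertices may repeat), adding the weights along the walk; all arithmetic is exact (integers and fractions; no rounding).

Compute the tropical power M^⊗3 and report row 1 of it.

M^⊗2:
  [17, -∞, 10]
  [-6, -22, 4]
  [11, -∞, 17]
M^⊗3:
  [19, -∞, 25]
  [13, -33, 6]
  [26, -∞, 19]
Answer: row 1 of M^⊗3 = [19, -∞, 25]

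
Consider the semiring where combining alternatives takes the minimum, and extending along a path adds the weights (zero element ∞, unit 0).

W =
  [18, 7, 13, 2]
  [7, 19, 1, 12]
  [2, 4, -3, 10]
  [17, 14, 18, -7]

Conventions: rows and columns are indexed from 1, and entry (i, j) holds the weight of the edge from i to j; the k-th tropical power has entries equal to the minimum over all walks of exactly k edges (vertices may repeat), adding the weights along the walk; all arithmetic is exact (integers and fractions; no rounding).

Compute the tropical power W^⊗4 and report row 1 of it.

W^⊗2:
  [14, 16, 8, -5]
  [3, 5, -2, 5]
  [-1, 1, -6, 3]
  [10, 7, 11, -14]
W^⊗3:
  [10, 9, 5, -12]
  [0, 2, -5, -2]
  [-4, -2, -9, -4]
  [3, 0, 4, -21]
W^⊗4:
  [5, 2, 2, -19]
  [-3, -1, -8, -9]
  [-7, -5, -12, -11]
  [-4, -7, -3, -28]
Answer: row 1 of W^⊗4 = [5, 2, 2, -19]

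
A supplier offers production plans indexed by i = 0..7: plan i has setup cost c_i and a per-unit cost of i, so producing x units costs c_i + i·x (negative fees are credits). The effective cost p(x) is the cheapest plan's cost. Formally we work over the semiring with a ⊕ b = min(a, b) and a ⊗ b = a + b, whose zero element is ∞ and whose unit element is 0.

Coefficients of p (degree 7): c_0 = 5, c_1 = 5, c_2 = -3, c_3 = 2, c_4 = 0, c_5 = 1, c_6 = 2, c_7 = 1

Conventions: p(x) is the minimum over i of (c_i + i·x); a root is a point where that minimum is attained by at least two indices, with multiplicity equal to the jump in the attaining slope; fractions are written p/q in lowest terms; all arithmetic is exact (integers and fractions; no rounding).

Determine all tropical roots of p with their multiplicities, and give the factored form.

hull edge (i=0, c=5) to (i=2, c=-3): slope -4, span 2
hull edge (i=2, c=-3) to (i=7, c=1): slope 4/5, span 5
Factored form: p(x) = 1 ⊗ (x ⊕ (-4/5)) ⊗ (x ⊕ (-4/5)) ⊗ (x ⊕ (-4/5)) ⊗ (x ⊕ (-4/5)) ⊗ (x ⊕ (-4/5)) ⊗ (x ⊕ 4) ⊗ (x ⊕ 4)
Answer: roots = -4/5 (mult 5), 4 (mult 2)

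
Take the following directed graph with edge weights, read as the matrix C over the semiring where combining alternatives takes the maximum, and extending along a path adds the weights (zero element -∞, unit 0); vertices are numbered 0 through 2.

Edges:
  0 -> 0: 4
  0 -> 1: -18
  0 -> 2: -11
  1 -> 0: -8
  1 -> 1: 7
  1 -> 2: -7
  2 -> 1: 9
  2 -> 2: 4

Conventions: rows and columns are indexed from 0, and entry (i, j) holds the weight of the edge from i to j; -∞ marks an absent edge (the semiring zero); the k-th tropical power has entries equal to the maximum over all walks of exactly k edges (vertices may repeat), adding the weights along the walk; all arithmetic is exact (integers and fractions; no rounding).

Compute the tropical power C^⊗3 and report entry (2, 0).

C^⊗2:
  [8, -2, -7]
  [-1, 14, 0]
  [1, 16, 8]
C^⊗3:
  [12, 5, -3]
  [6, 21, 7]
  [8, 23, 12]
Key observation: the optimum is the walk 2->1->1->0, with weight 9 + 7 + (-8) = 8.
Optimal value attained by: walk 2->1->1->0.
Answer: (C^⊗3)[2][0] = 8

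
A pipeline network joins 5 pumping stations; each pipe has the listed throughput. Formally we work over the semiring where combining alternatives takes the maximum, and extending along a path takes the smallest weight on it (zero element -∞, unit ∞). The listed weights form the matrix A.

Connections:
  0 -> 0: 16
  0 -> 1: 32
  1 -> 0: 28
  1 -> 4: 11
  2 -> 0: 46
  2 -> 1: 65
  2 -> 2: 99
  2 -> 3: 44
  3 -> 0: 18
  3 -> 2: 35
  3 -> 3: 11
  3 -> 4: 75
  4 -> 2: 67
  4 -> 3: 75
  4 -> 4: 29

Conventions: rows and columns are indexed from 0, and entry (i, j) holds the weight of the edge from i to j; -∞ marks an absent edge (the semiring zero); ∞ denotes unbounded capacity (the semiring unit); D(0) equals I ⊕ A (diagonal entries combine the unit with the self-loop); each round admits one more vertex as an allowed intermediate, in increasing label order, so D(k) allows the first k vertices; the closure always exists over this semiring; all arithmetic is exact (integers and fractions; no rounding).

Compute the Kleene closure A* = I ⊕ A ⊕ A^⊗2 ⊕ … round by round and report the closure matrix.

D(0):
  [∞, 32, -∞, -∞, -∞]
  [28, ∞, -∞, -∞, 11]
  [46, 65, ∞, 44, -∞]
  [18, -∞, 35, ∞, 75]
  [-∞, -∞, 67, 75, ∞]
D(1):
  [∞, 32, -∞, -∞, -∞]
  [28, ∞, -∞, -∞, 11]
  [46, 65, ∞, 44, -∞]
  [18, 18, 35, ∞, 75]
  [-∞, -∞, 67, 75, ∞]
D(2):
  [∞, 32, -∞, -∞, 11]
  [28, ∞, -∞, -∞, 11]
  [46, 65, ∞, 44, 11]
  [18, 18, 35, ∞, 75]
  [-∞, -∞, 67, 75, ∞]
D(3):
  [∞, 32, -∞, -∞, 11]
  [28, ∞, -∞, -∞, 11]
  [46, 65, ∞, 44, 11]
  [35, 35, 35, ∞, 75]
  [46, 65, 67, 75, ∞]
D(4):
  [∞, 32, -∞, -∞, 11]
  [28, ∞, -∞, -∞, 11]
  [46, 65, ∞, 44, 44]
  [35, 35, 35, ∞, 75]
  [46, 65, 67, 75, ∞]
D(5):
  [∞, 32, 11, 11, 11]
  [28, ∞, 11, 11, 11]
  [46, 65, ∞, 44, 44]
  [46, 65, 67, ∞, 75]
  [46, 65, 67, 75, ∞]
Answer: A* = [[∞, 32, 11, 11, 11], [28, ∞, 11, 11, 11], [46, 65, ∞, 44, 44], [46, 65, 67, ∞, 75], [46, 65, 67, 75, ∞]]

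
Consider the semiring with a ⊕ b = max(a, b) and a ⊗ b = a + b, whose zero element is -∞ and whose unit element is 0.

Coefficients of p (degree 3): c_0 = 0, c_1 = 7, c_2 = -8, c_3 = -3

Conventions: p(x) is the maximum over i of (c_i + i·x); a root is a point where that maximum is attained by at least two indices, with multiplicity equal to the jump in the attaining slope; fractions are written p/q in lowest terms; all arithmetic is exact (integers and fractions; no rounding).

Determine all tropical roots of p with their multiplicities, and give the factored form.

hull edge (i=0, c=0) to (i=1, c=7): slope 7, span 1
hull edge (i=1, c=7) to (i=3, c=-3): slope -5, span 2
Factored form: p(x) = -3 ⊗ (x ⊕ (-7)) ⊗ (x ⊕ 5) ⊗ (x ⊕ 5)
Answer: roots = -7 (mult 1), 5 (mult 2)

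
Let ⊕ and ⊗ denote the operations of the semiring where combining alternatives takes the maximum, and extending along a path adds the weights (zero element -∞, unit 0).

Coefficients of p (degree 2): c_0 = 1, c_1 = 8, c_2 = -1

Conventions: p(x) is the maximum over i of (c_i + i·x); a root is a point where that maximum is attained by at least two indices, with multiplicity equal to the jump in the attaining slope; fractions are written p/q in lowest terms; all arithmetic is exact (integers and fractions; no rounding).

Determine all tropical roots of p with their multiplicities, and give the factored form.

hull edge (i=0, c=1) to (i=1, c=8): slope 7, span 1
hull edge (i=1, c=8) to (i=2, c=-1): slope -9, span 1
Factored form: p(x) = -1 ⊗ (x ⊕ (-7)) ⊗ (x ⊕ 9)
Answer: roots = -7 (mult 1), 9 (mult 1)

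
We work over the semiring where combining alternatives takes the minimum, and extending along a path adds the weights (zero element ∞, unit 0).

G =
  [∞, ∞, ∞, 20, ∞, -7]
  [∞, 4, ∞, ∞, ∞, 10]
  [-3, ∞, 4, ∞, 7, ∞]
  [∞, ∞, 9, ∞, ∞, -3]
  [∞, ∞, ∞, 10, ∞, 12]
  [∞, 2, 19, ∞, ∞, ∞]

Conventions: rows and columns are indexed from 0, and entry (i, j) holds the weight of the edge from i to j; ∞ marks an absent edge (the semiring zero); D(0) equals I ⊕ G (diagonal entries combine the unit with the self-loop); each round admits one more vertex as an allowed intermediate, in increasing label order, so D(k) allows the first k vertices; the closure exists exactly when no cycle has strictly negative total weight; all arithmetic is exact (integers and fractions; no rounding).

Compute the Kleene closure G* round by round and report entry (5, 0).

D(0):
  [0, ∞, ∞, 20, ∞, -7]
  [∞, 0, ∞, ∞, ∞, 10]
  [-3, ∞, 0, ∞, 7, ∞]
  [∞, ∞, 9, 0, ∞, -3]
  [∞, ∞, ∞, 10, 0, 12]
  [∞, 2, 19, ∞, ∞, 0]
D(1):
  [0, ∞, ∞, 20, ∞, -7]
  [∞, 0, ∞, ∞, ∞, 10]
  [-3, ∞, 0, 17, 7, -10]
  [∞, ∞, 9, 0, ∞, -3]
  [∞, ∞, ∞, 10, 0, 12]
  [∞, 2, 19, ∞, ∞, 0]
D(2):
  [0, ∞, ∞, 20, ∞, -7]
  [∞, 0, ∞, ∞, ∞, 10]
  [-3, ∞, 0, 17, 7, -10]
  [∞, ∞, 9, 0, ∞, -3]
  [∞, ∞, ∞, 10, 0, 12]
  [∞, 2, 19, ∞, ∞, 0]
D(3):
  [0, ∞, ∞, 20, ∞, -7]
  [∞, 0, ∞, ∞, ∞, 10]
  [-3, ∞, 0, 17, 7, -10]
  [6, ∞, 9, 0, 16, -3]
  [∞, ∞, ∞, 10, 0, 12]
  [16, 2, 19, 36, 26, 0]
D(4):
  [0, ∞, 29, 20, 36, -7]
  [∞, 0, ∞, ∞, ∞, 10]
  [-3, ∞, 0, 17, 7, -10]
  [6, ∞, 9, 0, 16, -3]
  [16, ∞, 19, 10, 0, 7]
  [16, 2, 19, 36, 26, 0]
D(5):
  [0, ∞, 29, 20, 36, -7]
  [∞, 0, ∞, ∞, ∞, 10]
  [-3, ∞, 0, 17, 7, -10]
  [6, ∞, 9, 0, 16, -3]
  [16, ∞, 19, 10, 0, 7]
  [16, 2, 19, 36, 26, 0]
D(6):
  [0, -5, 12, 20, 19, -7]
  [26, 0, 29, 46, 36, 10]
  [-3, -8, 0, 17, 7, -10]
  [6, -1, 9, 0, 16, -3]
  [16, 9, 19, 10, 0, 7]
  [16, 2, 19, 36, 26, 0]
Answer: G*[5][0] = 16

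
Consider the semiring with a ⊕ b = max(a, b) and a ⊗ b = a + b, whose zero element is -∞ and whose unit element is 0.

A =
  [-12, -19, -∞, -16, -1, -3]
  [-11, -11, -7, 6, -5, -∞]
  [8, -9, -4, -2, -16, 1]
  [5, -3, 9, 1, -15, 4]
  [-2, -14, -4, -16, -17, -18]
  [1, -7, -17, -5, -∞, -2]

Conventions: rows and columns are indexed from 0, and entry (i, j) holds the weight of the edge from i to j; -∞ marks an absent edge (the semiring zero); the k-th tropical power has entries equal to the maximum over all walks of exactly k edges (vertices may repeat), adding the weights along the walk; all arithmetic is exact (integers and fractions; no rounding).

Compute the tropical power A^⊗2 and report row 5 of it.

A^⊗2:
  [-2, -10, -5, -8, -13, -5]
  [11, 3, 15, 7, -9, 10]
  [4, -5, 7, -1, 7, 5]
  [17, 0, 10, 7, 4, 10]
  [4, -13, -7, -6, -3, -3]
  [0, -8, 4, -1, 0, -1]
Answer: row 5 of A^⊗2 = [0, -8, 4, -1, 0, -1]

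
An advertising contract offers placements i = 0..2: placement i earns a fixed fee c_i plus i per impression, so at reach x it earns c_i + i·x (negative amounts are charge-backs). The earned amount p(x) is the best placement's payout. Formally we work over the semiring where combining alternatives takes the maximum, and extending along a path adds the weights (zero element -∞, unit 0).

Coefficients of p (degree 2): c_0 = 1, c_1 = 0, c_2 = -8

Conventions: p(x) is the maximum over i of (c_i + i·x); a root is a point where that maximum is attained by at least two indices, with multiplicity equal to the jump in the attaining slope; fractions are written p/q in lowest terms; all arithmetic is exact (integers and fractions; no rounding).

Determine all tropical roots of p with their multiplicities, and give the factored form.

hull edge (i=0, c=1) to (i=1, c=0): slope -1, span 1
hull edge (i=1, c=0) to (i=2, c=-8): slope -8, span 1
Factored form: p(x) = -8 ⊗ (x ⊕ 1) ⊗ (x ⊕ 8)
Answer: roots = 1 (mult 1), 8 (mult 1)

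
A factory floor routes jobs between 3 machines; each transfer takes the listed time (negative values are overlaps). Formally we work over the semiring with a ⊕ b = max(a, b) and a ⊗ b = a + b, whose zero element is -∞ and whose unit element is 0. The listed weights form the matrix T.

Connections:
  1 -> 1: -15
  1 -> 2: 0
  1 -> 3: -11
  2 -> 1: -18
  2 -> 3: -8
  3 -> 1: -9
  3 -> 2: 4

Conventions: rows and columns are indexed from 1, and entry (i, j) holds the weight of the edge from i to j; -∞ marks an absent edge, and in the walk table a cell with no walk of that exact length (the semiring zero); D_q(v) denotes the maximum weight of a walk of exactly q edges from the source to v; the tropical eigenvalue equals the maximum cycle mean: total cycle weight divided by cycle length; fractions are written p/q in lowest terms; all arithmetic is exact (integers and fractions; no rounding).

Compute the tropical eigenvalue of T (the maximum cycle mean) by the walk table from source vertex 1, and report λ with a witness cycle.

q=0: [0, -∞, -∞]
q=1: [-15, 0, -11]
q=2: [-18, -7, -8]
q=3: [-17, -4, -15]
Optimal cycle mean attained by: cycle 2->3->2, total (-8) + 4, length 2.
Answer: λ = -2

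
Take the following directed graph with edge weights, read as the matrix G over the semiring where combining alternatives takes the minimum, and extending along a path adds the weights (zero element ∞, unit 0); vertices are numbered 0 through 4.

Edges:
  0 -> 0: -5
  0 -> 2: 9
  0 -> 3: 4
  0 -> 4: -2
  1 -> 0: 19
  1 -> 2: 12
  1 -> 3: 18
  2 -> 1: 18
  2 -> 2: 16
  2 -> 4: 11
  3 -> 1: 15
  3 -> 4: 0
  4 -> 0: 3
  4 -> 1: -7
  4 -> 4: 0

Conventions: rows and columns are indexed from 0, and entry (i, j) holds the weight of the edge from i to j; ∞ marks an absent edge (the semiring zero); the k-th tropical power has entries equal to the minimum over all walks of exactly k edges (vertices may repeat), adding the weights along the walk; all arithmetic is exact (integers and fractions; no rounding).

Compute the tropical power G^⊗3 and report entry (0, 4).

G^⊗2:
  [-10, -9, 4, -1, -7]
  [14, 30, 28, 23, 17]
  [14, 4, 30, 36, 11]
  [3, -7, 27, 33, 0]
  [-2, -7, 5, 7, 0]
G^⊗3:
  [-15, -14, -1, -6, -12]
  [9, 10, 23, 18, 12]
  [9, 4, 16, 18, 11]
  [-2, -7, 5, 7, 0]
  [-7, -7, 5, 2, -4]
Key observation: the optimum is the walk 0->0->0->4, with weight (-5) + (-5) + (-2) = -12.
Optimal value attained by: walk 0->0->0->4.
Answer: (G^⊗3)[0][4] = -12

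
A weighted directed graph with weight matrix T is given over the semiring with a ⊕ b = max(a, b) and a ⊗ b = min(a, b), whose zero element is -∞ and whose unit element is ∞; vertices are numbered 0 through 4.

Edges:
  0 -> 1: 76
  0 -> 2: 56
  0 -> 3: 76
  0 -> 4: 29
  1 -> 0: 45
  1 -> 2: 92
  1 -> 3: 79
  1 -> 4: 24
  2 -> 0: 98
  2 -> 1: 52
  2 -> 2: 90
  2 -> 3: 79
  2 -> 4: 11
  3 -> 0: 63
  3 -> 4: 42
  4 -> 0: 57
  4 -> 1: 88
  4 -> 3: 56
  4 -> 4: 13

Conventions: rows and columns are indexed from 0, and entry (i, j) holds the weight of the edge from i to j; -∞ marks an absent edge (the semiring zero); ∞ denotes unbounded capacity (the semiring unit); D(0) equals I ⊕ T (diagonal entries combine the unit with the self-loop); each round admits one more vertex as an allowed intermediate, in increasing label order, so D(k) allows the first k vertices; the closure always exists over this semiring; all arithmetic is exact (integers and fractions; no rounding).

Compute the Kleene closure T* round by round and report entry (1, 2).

D(0):
  [∞, 76, 56, 76, 29]
  [45, ∞, 92, 79, 24]
  [98, 52, ∞, 79, 11]
  [63, -∞, -∞, ∞, 42]
  [57, 88, -∞, 56, ∞]
D(1):
  [∞, 76, 56, 76, 29]
  [45, ∞, 92, 79, 29]
  [98, 76, ∞, 79, 29]
  [63, 63, 56, ∞, 42]
  [57, 88, 56, 57, ∞]
D(2):
  [∞, 76, 76, 76, 29]
  [45, ∞, 92, 79, 29]
  [98, 76, ∞, 79, 29]
  [63, 63, 63, ∞, 42]
  [57, 88, 88, 79, ∞]
D(3):
  [∞, 76, 76, 76, 29]
  [92, ∞, 92, 79, 29]
  [98, 76, ∞, 79, 29]
  [63, 63, 63, ∞, 42]
  [88, 88, 88, 79, ∞]
D(4):
  [∞, 76, 76, 76, 42]
  [92, ∞, 92, 79, 42]
  [98, 76, ∞, 79, 42]
  [63, 63, 63, ∞, 42]
  [88, 88, 88, 79, ∞]
D(5):
  [∞, 76, 76, 76, 42]
  [92, ∞, 92, 79, 42]
  [98, 76, ∞, 79, 42]
  [63, 63, 63, ∞, 42]
  [88, 88, 88, 79, ∞]
Answer: T*[1][2] = 92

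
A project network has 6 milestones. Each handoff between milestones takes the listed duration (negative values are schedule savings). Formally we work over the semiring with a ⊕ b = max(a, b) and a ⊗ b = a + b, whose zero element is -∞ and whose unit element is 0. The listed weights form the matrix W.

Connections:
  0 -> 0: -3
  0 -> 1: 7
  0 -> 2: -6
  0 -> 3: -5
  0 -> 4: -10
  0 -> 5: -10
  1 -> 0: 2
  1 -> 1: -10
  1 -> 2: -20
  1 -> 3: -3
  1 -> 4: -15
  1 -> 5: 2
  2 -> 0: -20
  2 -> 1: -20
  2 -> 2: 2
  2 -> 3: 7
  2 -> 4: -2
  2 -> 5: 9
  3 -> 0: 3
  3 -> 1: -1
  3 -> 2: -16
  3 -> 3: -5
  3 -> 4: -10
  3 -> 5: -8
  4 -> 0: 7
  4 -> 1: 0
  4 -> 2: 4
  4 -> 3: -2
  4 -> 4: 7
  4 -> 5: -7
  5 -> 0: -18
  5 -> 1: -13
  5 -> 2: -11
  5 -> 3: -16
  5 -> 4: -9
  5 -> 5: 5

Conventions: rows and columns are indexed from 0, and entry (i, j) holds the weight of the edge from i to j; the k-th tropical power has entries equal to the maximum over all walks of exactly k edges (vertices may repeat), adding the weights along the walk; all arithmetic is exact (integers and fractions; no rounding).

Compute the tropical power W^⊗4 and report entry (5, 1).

W^⊗2:
  [9, 4, -4, 4, -3, 9]
  [0, 9, -4, -3, -7, 7]
  [10, 6, 4, 9, 5, 14]
  [1, 10, -3, -2, -3, 1]
  [14, 14, 11, 11, 14, 13]
  [-2, -8, -5, -4, -2, 10]
W^⊗3:
  [7, 16, 3, 4, 4, 14]
  [11, 7, -2, 6, 0, 12]
  [12, 17, 9, 11, 12, 19]
  [12, 8, 1, 7, 4, 12]
  [21, 21, 18, 18, 21, 20]
  [5, 5, 2, 2, 5, 15]
W^⊗4:
  [18, 14, 8, 13, 11, 19]
  [9, 18, 5, 6, 7, 17]
  [19, 19, 16, 16, 19, 24]
  [11, 19, 8, 8, 11, 17]
  [28, 28, 25, 25, 28, 27]
  [12, 12, 9, 9, 12, 20]
Key observation: the optimum is the walk 5->4->4->0->1, with weight (-9) + 7 + 7 + 7 = 12.
Optimal value attained by: walk 5->4->4->0->1.
Answer: (W^⊗4)[5][1] = 12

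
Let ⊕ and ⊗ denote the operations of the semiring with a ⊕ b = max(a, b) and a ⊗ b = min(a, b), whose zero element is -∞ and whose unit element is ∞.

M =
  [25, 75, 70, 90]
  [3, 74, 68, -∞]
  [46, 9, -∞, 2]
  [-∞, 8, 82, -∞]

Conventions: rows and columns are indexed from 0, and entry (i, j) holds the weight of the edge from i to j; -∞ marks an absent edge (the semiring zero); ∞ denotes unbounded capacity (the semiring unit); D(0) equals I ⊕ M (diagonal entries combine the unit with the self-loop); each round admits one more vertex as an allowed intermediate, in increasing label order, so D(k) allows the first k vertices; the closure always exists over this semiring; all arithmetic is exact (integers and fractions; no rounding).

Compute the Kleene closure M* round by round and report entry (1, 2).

D(0):
  [∞, 75, 70, 90]
  [3, ∞, 68, -∞]
  [46, 9, ∞, 2]
  [-∞, 8, 82, ∞]
D(1):
  [∞, 75, 70, 90]
  [3, ∞, 68, 3]
  [46, 46, ∞, 46]
  [-∞, 8, 82, ∞]
D(2):
  [∞, 75, 70, 90]
  [3, ∞, 68, 3]
  [46, 46, ∞, 46]
  [3, 8, 82, ∞]
D(3):
  [∞, 75, 70, 90]
  [46, ∞, 68, 46]
  [46, 46, ∞, 46]
  [46, 46, 82, ∞]
D(4):
  [∞, 75, 82, 90]
  [46, ∞, 68, 46]
  [46, 46, ∞, 46]
  [46, 46, 82, ∞]
Answer: M*[1][2] = 68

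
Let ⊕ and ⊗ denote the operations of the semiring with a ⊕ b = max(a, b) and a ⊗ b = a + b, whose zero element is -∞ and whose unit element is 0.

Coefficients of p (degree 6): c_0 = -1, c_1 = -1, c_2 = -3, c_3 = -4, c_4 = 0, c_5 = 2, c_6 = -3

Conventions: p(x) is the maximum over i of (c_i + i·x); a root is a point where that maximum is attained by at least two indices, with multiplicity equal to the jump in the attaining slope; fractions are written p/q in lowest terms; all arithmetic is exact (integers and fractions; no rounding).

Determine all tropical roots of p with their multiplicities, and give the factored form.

hull edge (i=0, c=-1) to (i=5, c=2): slope 3/5, span 5
hull edge (i=5, c=2) to (i=6, c=-3): slope -5, span 1
Factored form: p(x) = -3 ⊗ (x ⊕ (-3/5)) ⊗ (x ⊕ (-3/5)) ⊗ (x ⊕ (-3/5)) ⊗ (x ⊕ (-3/5)) ⊗ (x ⊕ (-3/5)) ⊗ (x ⊕ 5)
Answer: roots = -3/5 (mult 5), 5 (mult 1)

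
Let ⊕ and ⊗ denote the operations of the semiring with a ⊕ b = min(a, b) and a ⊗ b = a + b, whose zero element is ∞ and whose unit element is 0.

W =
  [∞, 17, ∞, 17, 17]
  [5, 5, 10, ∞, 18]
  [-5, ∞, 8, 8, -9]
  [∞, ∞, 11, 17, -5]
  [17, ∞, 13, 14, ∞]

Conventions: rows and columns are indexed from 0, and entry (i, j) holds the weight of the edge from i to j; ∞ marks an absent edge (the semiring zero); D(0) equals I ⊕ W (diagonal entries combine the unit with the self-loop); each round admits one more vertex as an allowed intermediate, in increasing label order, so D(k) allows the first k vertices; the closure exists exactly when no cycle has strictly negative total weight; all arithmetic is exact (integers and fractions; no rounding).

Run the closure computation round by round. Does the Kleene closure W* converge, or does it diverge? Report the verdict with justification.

D(0):
  [0, 17, ∞, 17, 17]
  [5, 0, 10, ∞, 18]
  [-5, ∞, 0, 8, -9]
  [∞, ∞, 11, 0, -5]
  [17, ∞, 13, 14, 0]
D(1):
  [0, 17, ∞, 17, 17]
  [5, 0, 10, 22, 18]
  [-5, 12, 0, 8, -9]
  [∞, ∞, 11, 0, -5]
  [17, 34, 13, 14, 0]
D(2):
  [0, 17, 27, 17, 17]
  [5, 0, 10, 22, 18]
  [-5, 12, 0, 8, -9]
  [∞, ∞, 11, 0, -5]
  [17, 34, 13, 14, 0]
D(3):
  [0, 17, 27, 17, 17]
  [5, 0, 10, 18, 1]
  [-5, 12, 0, 8, -9]
  [6, 23, 11, 0, -5]
  [8, 25, 13, 14, 0]
D(4):
  [0, 17, 27, 17, 12]
  [5, 0, 10, 18, 1]
  [-5, 12, 0, 8, -9]
  [6, 23, 11, 0, -5]
  [8, 25, 13, 14, 0]
D(5):
  [0, 17, 25, 17, 12]
  [5, 0, 10, 15, 1]
  [-5, 12, 0, 5, -9]
  [3, 20, 8, 0, -5]
  [8, 25, 13, 14, 0]
Key observation: every diagonal entry stays at the unit through all rounds, so no improving cycle exists.
Answer: CONVERGES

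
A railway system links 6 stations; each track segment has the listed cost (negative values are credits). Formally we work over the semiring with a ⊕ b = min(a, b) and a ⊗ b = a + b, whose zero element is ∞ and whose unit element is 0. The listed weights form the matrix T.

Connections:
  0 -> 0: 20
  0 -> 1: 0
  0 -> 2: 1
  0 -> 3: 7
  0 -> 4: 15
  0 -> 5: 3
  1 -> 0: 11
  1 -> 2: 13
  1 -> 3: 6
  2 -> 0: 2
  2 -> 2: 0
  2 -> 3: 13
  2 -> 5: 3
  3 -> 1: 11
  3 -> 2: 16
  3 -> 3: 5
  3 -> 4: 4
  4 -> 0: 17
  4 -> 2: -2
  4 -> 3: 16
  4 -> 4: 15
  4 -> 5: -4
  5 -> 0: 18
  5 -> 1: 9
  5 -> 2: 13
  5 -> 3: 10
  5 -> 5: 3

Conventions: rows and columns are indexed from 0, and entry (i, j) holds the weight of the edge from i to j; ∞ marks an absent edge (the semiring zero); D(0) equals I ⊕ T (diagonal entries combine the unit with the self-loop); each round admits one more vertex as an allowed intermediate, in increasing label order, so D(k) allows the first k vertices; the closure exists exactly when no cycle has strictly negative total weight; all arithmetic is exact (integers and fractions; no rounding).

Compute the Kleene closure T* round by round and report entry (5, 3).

D(0):
  [0, 0, 1, 7, 15, 3]
  [11, 0, 13, 6, ∞, ∞]
  [2, ∞, 0, 13, ∞, 3]
  [∞, 11, 16, 0, 4, ∞]
  [17, ∞, -2, 16, 0, -4]
  [18, 9, 13, 10, ∞, 0]
D(1):
  [0, 0, 1, 7, 15, 3]
  [11, 0, 12, 6, 26, 14]
  [2, 2, 0, 9, 17, 3]
  [∞, 11, 16, 0, 4, ∞]
  [17, 17, -2, 16, 0, -4]
  [18, 9, 13, 10, 33, 0]
D(2):
  [0, 0, 1, 6, 15, 3]
  [11, 0, 12, 6, 26, 14]
  [2, 2, 0, 8, 17, 3]
  [22, 11, 16, 0, 4, 25]
  [17, 17, -2, 16, 0, -4]
  [18, 9, 13, 10, 33, 0]
D(3):
  [0, 0, 1, 6, 15, 3]
  [11, 0, 12, 6, 26, 14]
  [2, 2, 0, 8, 17, 3]
  [18, 11, 16, 0, 4, 19]
  [0, 0, -2, 6, 0, -4]
  [15, 9, 13, 10, 30, 0]
D(4):
  [0, 0, 1, 6, 10, 3]
  [11, 0, 12, 6, 10, 14]
  [2, 2, 0, 8, 12, 3]
  [18, 11, 16, 0, 4, 19]
  [0, 0, -2, 6, 0, -4]
  [15, 9, 13, 10, 14, 0]
D(5):
  [0, 0, 1, 6, 10, 3]
  [10, 0, 8, 6, 10, 6]
  [2, 2, 0, 8, 12, 3]
  [4, 4, 2, 0, 4, 0]
  [0, 0, -2, 6, 0, -4]
  [14, 9, 12, 10, 14, 0]
D(6):
  [0, 0, 1, 6, 10, 3]
  [10, 0, 8, 6, 10, 6]
  [2, 2, 0, 8, 12, 3]
  [4, 4, 2, 0, 4, 0]
  [0, 0, -2, 6, 0, -4]
  [14, 9, 12, 10, 14, 0]
Answer: T*[5][3] = 10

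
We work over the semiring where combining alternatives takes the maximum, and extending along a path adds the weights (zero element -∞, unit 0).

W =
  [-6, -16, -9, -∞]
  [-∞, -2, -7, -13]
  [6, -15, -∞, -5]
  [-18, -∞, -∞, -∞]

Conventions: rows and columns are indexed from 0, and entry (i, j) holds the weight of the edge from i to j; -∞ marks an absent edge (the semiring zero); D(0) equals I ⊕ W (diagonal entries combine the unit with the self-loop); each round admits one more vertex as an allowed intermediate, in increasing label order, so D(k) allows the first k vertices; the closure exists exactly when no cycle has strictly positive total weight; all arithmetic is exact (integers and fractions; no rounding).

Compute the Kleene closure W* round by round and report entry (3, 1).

D(0):
  [0, -16, -9, -∞]
  [-∞, 0, -7, -13]
  [6, -15, 0, -5]
  [-18, -∞, -∞, 0]
D(1):
  [0, -16, -9, -∞]
  [-∞, 0, -7, -13]
  [6, -10, 0, -5]
  [-18, -34, -27, 0]
D(2):
  [0, -16, -9, -29]
  [-∞, 0, -7, -13]
  [6, -10, 0, -5]
  [-18, -34, -27, 0]
D(3):
  [0, -16, -9, -14]
  [-1, 0, -7, -12]
  [6, -10, 0, -5]
  [-18, -34, -27, 0]
D(4):
  [0, -16, -9, -14]
  [-1, 0, -7, -12]
  [6, -10, 0, -5]
  [-18, -34, -27, 0]
Answer: W*[3][1] = -34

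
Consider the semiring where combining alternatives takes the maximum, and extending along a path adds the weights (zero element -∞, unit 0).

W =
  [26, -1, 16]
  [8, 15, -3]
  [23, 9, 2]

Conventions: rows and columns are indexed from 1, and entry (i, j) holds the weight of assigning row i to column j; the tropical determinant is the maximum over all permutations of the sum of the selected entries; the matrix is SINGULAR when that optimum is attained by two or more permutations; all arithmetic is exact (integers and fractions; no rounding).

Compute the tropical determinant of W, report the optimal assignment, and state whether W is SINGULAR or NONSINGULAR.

σ = (1, 2, 3): 26 + 15 + 2 = 43
σ = (1, 3, 2): 26 + (-3) + 9 = 32
σ = (2, 1, 3): (-1) + 8 + 2 = 9
σ = (2, 3, 1): (-1) + (-3) + 23 = 19
σ = (3, 1, 2): 16 + 8 + 9 = 33
σ = (3, 2, 1): 16 + 15 + 23 = 54
Optimal value attained by: σ = (3, 2, 1).
Answer: det⊕(W) = 54; verdict: NONSINGULAR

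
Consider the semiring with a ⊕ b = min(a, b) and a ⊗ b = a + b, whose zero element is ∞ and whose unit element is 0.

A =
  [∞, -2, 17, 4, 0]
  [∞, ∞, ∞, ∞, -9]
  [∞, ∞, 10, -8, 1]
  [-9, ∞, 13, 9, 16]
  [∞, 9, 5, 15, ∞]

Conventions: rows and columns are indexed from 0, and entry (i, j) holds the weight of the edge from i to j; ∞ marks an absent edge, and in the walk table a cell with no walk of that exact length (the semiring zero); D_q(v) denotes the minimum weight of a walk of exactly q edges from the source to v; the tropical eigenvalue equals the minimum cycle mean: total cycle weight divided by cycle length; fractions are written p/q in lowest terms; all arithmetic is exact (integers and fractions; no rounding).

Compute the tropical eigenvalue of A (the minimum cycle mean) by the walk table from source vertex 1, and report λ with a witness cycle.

q=0: [∞, 0, ∞, ∞, ∞]
q=1: [∞, ∞, ∞, ∞, -9]
q=2: [∞, 0, -4, 6, ∞]
q=3: [-3, ∞, 6, -12, -9]
q=4: [-21, -5, -4, -3, -3]
q=5: [-12, -23, -4, -17, -21]
Optimal cycle mean attained by: cycle 0->1->4->2->3->0, total (-2) + (-9) + 5 + (-8) + (-9), length 5.
Answer: λ = -23/5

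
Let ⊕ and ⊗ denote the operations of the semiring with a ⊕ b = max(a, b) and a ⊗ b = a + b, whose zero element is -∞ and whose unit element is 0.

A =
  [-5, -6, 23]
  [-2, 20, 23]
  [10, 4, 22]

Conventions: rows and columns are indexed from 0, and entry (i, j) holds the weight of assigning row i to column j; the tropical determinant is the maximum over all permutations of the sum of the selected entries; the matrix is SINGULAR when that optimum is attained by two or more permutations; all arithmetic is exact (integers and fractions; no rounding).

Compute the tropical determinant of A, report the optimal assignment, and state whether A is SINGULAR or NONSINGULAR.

σ = (0, 1, 2): (-5) + 20 + 22 = 37
σ = (0, 2, 1): (-5) + 23 + 4 = 22
σ = (1, 0, 2): (-6) + (-2) + 22 = 14
σ = (1, 2, 0): (-6) + 23 + 10 = 27
σ = (2, 0, 1): 23 + (-2) + 4 = 25
σ = (2, 1, 0): 23 + 20 + 10 = 53
Optimal value attained by: σ = (2, 1, 0).
Answer: det⊕(A) = 53; verdict: NONSINGULAR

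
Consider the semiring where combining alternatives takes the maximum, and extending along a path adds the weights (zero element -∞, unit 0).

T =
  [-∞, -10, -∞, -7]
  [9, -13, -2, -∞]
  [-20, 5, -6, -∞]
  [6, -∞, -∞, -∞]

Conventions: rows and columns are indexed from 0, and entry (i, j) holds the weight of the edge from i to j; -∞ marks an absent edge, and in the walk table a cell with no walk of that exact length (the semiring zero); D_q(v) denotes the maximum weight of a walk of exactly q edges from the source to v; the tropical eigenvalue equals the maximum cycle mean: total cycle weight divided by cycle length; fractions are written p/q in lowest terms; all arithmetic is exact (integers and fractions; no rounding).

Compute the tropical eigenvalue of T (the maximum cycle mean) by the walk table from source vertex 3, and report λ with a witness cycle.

q=0: [-∞, -∞, -∞, 0]
q=1: [6, -∞, -∞, -∞]
q=2: [-∞, -4, -∞, -1]
q=3: [5, -17, -6, -∞]
q=4: [-8, -1, -12, -2]
Optimal cycle mean attained by: cycle 1->2->1, total (-2) + 5, length 2.
Answer: λ = 3/2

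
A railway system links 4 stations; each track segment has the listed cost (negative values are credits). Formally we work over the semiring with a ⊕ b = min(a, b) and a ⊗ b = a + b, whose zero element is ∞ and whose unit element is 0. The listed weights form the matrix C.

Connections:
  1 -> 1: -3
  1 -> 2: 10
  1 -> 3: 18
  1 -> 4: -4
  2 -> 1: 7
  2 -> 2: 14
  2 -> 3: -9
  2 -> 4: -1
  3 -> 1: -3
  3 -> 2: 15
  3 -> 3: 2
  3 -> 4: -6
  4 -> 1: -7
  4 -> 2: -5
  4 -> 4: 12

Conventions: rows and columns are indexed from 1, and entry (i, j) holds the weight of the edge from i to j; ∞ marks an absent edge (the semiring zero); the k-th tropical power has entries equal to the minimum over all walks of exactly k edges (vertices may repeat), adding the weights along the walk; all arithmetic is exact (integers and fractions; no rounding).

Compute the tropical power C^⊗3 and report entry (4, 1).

C^⊗2:
  [-11, -9, 1, -7]
  [-12, -6, -7, -15]
  [-13, -11, 4, -7]
  [-10, 3, -14, -11]
C^⊗3:
  [-14, -12, -18, -15]
  [-22, -20, -15, -16]
  [-16, -12, -20, -17]
  [-18, -16, -12, -20]
Key observation: the optimum is the walk 4->1->4->1, with weight (-7) + (-4) + (-7) = -18.
Optimal value attained by: walk 4->1->4->1.
Answer: (C^⊗3)[4][1] = -18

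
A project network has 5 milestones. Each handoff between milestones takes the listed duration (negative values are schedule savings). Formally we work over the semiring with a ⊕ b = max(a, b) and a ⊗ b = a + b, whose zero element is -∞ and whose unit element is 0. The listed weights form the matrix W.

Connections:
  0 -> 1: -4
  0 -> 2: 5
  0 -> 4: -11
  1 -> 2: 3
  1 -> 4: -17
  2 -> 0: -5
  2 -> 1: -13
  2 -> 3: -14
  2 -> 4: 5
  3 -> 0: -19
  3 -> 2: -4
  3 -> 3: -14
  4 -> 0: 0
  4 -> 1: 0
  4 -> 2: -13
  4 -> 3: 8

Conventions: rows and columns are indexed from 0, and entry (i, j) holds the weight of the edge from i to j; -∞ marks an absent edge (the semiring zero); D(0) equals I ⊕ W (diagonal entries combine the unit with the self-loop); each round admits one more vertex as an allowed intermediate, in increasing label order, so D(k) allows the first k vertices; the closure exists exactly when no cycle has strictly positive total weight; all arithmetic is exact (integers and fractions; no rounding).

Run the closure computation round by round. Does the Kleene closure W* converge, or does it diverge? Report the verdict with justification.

D(0):
  [0, -4, 5, -∞, -11]
  [-∞, 0, 3, -∞, -17]
  [-5, -13, 0, -14, 5]
  [-19, -∞, -4, 0, -∞]
  [0, 0, -13, 8, 0]
D(1):
  [0, -4, 5, -∞, -11]
  [-∞, 0, 3, -∞, -17]
  [-5, -9, 0, -14, 5]
  [-19, -23, -4, 0, -30]
  [0, 0, 5, 8, 0]
D(2):
  [0, -4, 5, -∞, -11]
  [-∞, 0, 3, -∞, -17]
  [-5, -9, 0, -14, 5]
  [-19, -23, -4, 0, -30]
  [0, 0, 5, 8, 0]
Detection: at round 3, diagonal entry (4, 4) turns strictly positive.
Key observation: the cycle 4->0->1->2->4 has total weight 0 + (-4) + 3 + 5, which is strictly positive.
Answer: DIVERGES — positive cycle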